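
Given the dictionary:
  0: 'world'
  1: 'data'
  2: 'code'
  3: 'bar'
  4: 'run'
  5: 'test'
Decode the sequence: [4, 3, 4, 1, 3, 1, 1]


Look up each index in the dictionary:
  4 -> 'run'
  3 -> 'bar'
  4 -> 'run'
  1 -> 'data'
  3 -> 'bar'
  1 -> 'data'
  1 -> 'data'

Decoded: "run bar run data bar data data"


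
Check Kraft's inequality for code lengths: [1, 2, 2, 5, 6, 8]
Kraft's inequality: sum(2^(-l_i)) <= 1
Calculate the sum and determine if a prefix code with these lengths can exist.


Sum = 2^(-1) + 2^(-2) + 2^(-2) + 2^(-5) + 2^(-6) + 2^(-8)
    = 0.5 + 0.25 + 0.25 + 0.03125 + 0.015625 + 0.00390625
    = 269/256 = 1.05078125
Since 1.05078125 > 1, Kraft's inequality is NOT satisfied.
A prefix code with these lengths CANNOT exist.

Kraft sum = 1.05078125. Not satisfied.


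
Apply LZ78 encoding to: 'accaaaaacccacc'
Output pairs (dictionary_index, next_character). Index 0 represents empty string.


LZ78 encoding steps:
Dictionary: {0: ''}
Step 1: w='' (idx 0), next='a' -> output (0, 'a'), add 'a' as idx 1
Step 2: w='' (idx 0), next='c' -> output (0, 'c'), add 'c' as idx 2
Step 3: w='c' (idx 2), next='a' -> output (2, 'a'), add 'ca' as idx 3
Step 4: w='a' (idx 1), next='a' -> output (1, 'a'), add 'aa' as idx 4
Step 5: w='aa' (idx 4), next='c' -> output (4, 'c'), add 'aac' as idx 5
Step 6: w='c' (idx 2), next='c' -> output (2, 'c'), add 'cc' as idx 6
Step 7: w='a' (idx 1), next='c' -> output (1, 'c'), add 'ac' as idx 7
Step 8: w='c' (idx 2), end of input -> output (2, '')


Encoded: [(0, 'a'), (0, 'c'), (2, 'a'), (1, 'a'), (4, 'c'), (2, 'c'), (1, 'c'), (2, '')]


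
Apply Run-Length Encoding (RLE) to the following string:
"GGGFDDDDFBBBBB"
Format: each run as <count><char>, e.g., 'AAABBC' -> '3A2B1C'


Scanning runs left to right:
  i=0: run of 'G' x 3 -> '3G'
  i=3: run of 'F' x 1 -> '1F'
  i=4: run of 'D' x 4 -> '4D'
  i=8: run of 'F' x 1 -> '1F'
  i=9: run of 'B' x 5 -> '5B'

RLE = 3G1F4D1F5B


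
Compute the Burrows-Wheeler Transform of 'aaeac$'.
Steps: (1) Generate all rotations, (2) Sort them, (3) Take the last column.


Rotations (sorted):
  0: $aaeac -> last char: c
  1: aaeac$ -> last char: $
  2: ac$aae -> last char: e
  3: aeac$a -> last char: a
  4: c$aaea -> last char: a
  5: eac$aa -> last char: a


BWT = c$eaaa


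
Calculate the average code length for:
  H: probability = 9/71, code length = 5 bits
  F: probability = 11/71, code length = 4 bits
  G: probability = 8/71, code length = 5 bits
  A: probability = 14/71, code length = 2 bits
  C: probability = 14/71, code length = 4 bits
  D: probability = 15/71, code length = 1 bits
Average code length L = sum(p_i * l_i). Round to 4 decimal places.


Weighted contributions p_i * l_i:
  H: (9/71) * 5 = 45/71
  F: (11/71) * 4 = 44/71
  G: (8/71) * 5 = 40/71
  A: (14/71) * 2 = 28/71
  C: (14/71) * 4 = 56/71
  D: (15/71) * 1 = 15/71
Sum = (45 + 44 + 40 + 28 + 56 + 15)/71 = 228/71

L = 228/71 = 3.2113 bits/symbol


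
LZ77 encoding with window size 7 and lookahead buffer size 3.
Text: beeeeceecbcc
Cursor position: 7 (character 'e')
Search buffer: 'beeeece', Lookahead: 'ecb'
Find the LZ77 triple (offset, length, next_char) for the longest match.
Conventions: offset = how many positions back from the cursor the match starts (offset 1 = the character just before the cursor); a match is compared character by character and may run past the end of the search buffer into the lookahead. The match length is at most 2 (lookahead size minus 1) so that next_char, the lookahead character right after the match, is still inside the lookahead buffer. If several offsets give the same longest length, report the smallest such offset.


Try each offset into the search buffer:
  offset=1 (pos 6, char 'e'): match length 1
  offset=2 (pos 5, char 'c'): match length 0
  offset=3 (pos 4, char 'e'): match length 2
  offset=4 (pos 3, char 'e'): match length 1
  offset=5 (pos 2, char 'e'): match length 1
  offset=6 (pos 1, char 'e'): match length 1
  offset=7 (pos 0, char 'b'): match length 0
Longest match has length 2 at offset 3.
next_char = character at position 7 + 2 = 9 -> 'b'

Best match: offset=3, length=2 (matching 'ec' starting at position 4)
LZ77 triple: (3, 2, 'b')


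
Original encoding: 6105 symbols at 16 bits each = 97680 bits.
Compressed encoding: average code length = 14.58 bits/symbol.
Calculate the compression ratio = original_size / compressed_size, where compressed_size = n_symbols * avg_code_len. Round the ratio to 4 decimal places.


original_size = n_symbols * orig_bits = 6105 * 16 = 97680 bits
compressed_size = n_symbols * avg_code_len = 6105 * 14.58 = 89010.9 bits
ratio = original_size / compressed_size = 97680 / 89010.9 = 1.0974

Compression ratio = 1.0974


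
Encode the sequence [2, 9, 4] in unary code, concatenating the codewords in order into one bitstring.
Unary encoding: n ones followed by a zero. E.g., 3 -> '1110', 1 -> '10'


Encode each number as n ones followed by a terminating 0:
  2 -> 110 (3 bits)
  9 -> 1111111110 (10 bits)
  4 -> 11110 (5 bits)
Total length = 3 + 10 + 5 = 18 bits.

Unary([2, 9, 4]) = 110111111111011110 (18 bits)


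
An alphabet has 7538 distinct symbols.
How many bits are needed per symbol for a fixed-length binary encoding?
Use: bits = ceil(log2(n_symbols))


log2(7538) = 12.88
Bracket: 2^12 = 4096 < 7538 <= 2^13 = 8192
So ceil(log2(7538)) = 13

bits = ceil(log2(7538)) = ceil(12.88) = 13 bits


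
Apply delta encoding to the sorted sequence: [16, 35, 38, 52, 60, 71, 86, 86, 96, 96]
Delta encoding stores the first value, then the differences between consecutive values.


First value: 16
Deltas:
  35 - 16 = 19
  38 - 35 = 3
  52 - 38 = 14
  60 - 52 = 8
  71 - 60 = 11
  86 - 71 = 15
  86 - 86 = 0
  96 - 86 = 10
  96 - 96 = 0


Delta encoded: [16, 19, 3, 14, 8, 11, 15, 0, 10, 0]


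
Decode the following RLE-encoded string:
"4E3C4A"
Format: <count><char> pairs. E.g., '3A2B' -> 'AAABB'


Expanding each <count><char> pair:
  4E -> 'EEEE'
  3C -> 'CCC'
  4A -> 'AAAA'

Decoded = EEEECCCAAAA


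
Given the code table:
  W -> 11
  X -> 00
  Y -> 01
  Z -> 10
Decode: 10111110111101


Decoding:
10 -> Z
11 -> W
11 -> W
10 -> Z
11 -> W
11 -> W
01 -> Y


Result: ZWWZWWY


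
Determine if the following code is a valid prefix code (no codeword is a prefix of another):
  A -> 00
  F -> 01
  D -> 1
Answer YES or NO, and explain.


Checking each pair (does one codeword prefix another?):
  A='00' vs F='01': no prefix
  A='00' vs D='1': no prefix
  F='01' vs A='00': no prefix
  F='01' vs D='1': no prefix
  D='1' vs A='00': no prefix
  D='1' vs F='01': no prefix
No violation found over all pairs.

YES -- this is a valid prefix code. No codeword is a prefix of any other codeword.


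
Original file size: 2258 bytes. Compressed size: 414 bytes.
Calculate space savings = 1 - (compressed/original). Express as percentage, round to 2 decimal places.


ratio = compressed/original = 414/2258 = 0.183348
savings = 1 - ratio = 1 - 0.183348 = 0.816652
as a percentage: 0.816652 * 100 = 81.67%

Space savings = 1 - 414/2258 = 81.67%


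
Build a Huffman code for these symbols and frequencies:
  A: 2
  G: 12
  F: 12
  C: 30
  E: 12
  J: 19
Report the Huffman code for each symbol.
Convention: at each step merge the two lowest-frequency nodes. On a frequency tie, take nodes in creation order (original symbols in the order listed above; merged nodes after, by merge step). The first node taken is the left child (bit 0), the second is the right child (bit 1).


Huffman tree construction:
Step 1: Merge A(2) + G(12) = 14
Step 2: Merge F(12) + E(12) = 24
Step 3: Merge (A+G)(14) + J(19) = 33
Step 4: Merge (F+E)(24) + C(30) = 54
Step 5: Merge ((A+G)+J)(33) + ((F+E)+C)(54) = 87
Read each symbol's code off the tree from the root (left child = 0, right child = 1).

Codes:
  A: 000 (length 3)
  G: 001 (length 3)
  F: 100 (length 3)
  C: 11 (length 2)
  E: 101 (length 3)
  J: 01 (length 2)
Average code length: 212/87 = 2.4368 bits/symbol


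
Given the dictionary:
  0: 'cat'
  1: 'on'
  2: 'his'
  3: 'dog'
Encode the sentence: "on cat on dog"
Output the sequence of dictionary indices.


Look up each word in the dictionary:
  'on' -> 1
  'cat' -> 0
  'on' -> 1
  'dog' -> 3

Encoded: [1, 0, 1, 3]


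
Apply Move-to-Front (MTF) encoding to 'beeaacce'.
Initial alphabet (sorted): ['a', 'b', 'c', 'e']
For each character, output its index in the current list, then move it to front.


MTF encoding:
'b': index 1 in ['a', 'b', 'c', 'e'] -> ['b', 'a', 'c', 'e']
'e': index 3 in ['b', 'a', 'c', 'e'] -> ['e', 'b', 'a', 'c']
'e': index 0 in ['e', 'b', 'a', 'c'] -> ['e', 'b', 'a', 'c']
'a': index 2 in ['e', 'b', 'a', 'c'] -> ['a', 'e', 'b', 'c']
'a': index 0 in ['a', 'e', 'b', 'c'] -> ['a', 'e', 'b', 'c']
'c': index 3 in ['a', 'e', 'b', 'c'] -> ['c', 'a', 'e', 'b']
'c': index 0 in ['c', 'a', 'e', 'b'] -> ['c', 'a', 'e', 'b']
'e': index 2 in ['c', 'a', 'e', 'b'] -> ['e', 'c', 'a', 'b']


Output: [1, 3, 0, 2, 0, 3, 0, 2]


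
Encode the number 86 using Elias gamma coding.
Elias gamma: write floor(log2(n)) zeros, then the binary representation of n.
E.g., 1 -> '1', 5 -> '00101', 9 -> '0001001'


num_bits = floor(log2(86)) + 1 = 7
leading_zeros = num_bits - 1 = 6
binary(86) = 1010110

Elias gamma(86) = '000000' + '1010110' = 0000001010110 (13 bits)


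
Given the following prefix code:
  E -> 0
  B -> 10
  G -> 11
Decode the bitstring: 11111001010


Decoding step by step:
Bits 11 -> G
Bits 11 -> G
Bits 10 -> B
Bits 0 -> E
Bits 10 -> B
Bits 10 -> B


Decoded message: GGBEBB


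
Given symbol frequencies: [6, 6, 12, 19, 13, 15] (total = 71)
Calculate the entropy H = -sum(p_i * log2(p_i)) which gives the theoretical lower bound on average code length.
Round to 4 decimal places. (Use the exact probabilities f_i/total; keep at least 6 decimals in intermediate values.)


Per-symbol terms -p_i * log2(p_i) with p_i = f_i/71:
  p = 6/71 = 0.084507: log2(p) = -3.564785, -p*log2(p) = 0.301249
  p = 6/71 = 0.084507: log2(p) = -3.564785, -p*log2(p) = 0.301249
  p = 12/71 = 0.169014: log2(p) = -2.564785, -p*log2(p) = 0.433485
  p = 19/71 = 0.267606: log2(p) = -1.901820, -p*log2(p) = 0.508938
  p = 13/71 = 0.183099: log2(p) = -2.449307, -p*log2(p) = 0.448465
  p = 15/71 = 0.211268: log2(p) = -2.242857, -p*log2(p) = 0.473843
H = 0.301249 + 0.301249 + 0.433485 + 0.508938 + 0.448465 + 0.473843 = 2.467229

H = 2.4672 bits/symbol


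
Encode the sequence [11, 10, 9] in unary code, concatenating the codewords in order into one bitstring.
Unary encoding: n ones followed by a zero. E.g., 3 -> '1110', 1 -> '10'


Encode each number as n ones followed by a terminating 0:
  11 -> 111111111110 (12 bits)
  10 -> 11111111110 (11 bits)
  9 -> 1111111110 (10 bits)
Total length = 12 + 11 + 10 = 33 bits.

Unary([11, 10, 9]) = 111111111110111111111101111111110 (33 bits)


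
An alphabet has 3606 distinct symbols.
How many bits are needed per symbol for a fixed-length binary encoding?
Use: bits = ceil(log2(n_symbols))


log2(3606) = 11.8162
Bracket: 2^11 = 2048 < 3606 <= 2^12 = 4096
So ceil(log2(3606)) = 12

bits = ceil(log2(3606)) = ceil(11.8162) = 12 bits


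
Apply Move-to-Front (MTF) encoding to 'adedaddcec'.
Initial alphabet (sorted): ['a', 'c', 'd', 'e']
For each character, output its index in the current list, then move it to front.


MTF encoding:
'a': index 0 in ['a', 'c', 'd', 'e'] -> ['a', 'c', 'd', 'e']
'd': index 2 in ['a', 'c', 'd', 'e'] -> ['d', 'a', 'c', 'e']
'e': index 3 in ['d', 'a', 'c', 'e'] -> ['e', 'd', 'a', 'c']
'd': index 1 in ['e', 'd', 'a', 'c'] -> ['d', 'e', 'a', 'c']
'a': index 2 in ['d', 'e', 'a', 'c'] -> ['a', 'd', 'e', 'c']
'd': index 1 in ['a', 'd', 'e', 'c'] -> ['d', 'a', 'e', 'c']
'd': index 0 in ['d', 'a', 'e', 'c'] -> ['d', 'a', 'e', 'c']
'c': index 3 in ['d', 'a', 'e', 'c'] -> ['c', 'd', 'a', 'e']
'e': index 3 in ['c', 'd', 'a', 'e'] -> ['e', 'c', 'd', 'a']
'c': index 1 in ['e', 'c', 'd', 'a'] -> ['c', 'e', 'd', 'a']


Output: [0, 2, 3, 1, 2, 1, 0, 3, 3, 1]


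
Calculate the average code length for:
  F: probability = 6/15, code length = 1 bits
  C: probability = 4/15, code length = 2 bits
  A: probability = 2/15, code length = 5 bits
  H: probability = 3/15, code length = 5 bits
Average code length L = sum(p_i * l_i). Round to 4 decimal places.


Weighted contributions p_i * l_i:
  F: (6/15) * 1 = 6/15
  C: (4/15) * 2 = 8/15
  A: (2/15) * 5 = 10/15
  H: (3/15) * 5 = 15/15
Sum = (6 + 8 + 10 + 15)/15 = 39/15

L = 39/15 = 2.6000 bits/symbol


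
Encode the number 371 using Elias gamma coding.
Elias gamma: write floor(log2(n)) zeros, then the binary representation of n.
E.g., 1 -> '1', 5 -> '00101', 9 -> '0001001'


num_bits = floor(log2(371)) + 1 = 9
leading_zeros = num_bits - 1 = 8
binary(371) = 101110011

Elias gamma(371) = '00000000' + '101110011' = 00000000101110011 (17 bits)


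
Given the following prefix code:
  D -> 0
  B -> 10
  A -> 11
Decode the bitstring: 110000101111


Decoding step by step:
Bits 11 -> A
Bits 0 -> D
Bits 0 -> D
Bits 0 -> D
Bits 0 -> D
Bits 10 -> B
Bits 11 -> A
Bits 11 -> A


Decoded message: ADDDDBAA


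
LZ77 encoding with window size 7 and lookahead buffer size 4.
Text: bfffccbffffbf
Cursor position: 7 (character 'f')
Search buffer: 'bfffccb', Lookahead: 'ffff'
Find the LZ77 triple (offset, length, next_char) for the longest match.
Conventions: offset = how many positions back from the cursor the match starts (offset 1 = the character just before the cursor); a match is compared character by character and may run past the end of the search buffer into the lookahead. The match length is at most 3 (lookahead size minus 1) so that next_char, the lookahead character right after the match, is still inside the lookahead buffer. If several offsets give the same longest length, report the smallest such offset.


Try each offset into the search buffer:
  offset=1 (pos 6, char 'b'): match length 0
  offset=2 (pos 5, char 'c'): match length 0
  offset=3 (pos 4, char 'c'): match length 0
  offset=4 (pos 3, char 'f'): match length 1
  offset=5 (pos 2, char 'f'): match length 2
  offset=6 (pos 1, char 'f'): match length 3
  offset=7 (pos 0, char 'b'): match length 0
Longest match has length 3 at offset 6.
next_char = character at position 7 + 3 = 10 -> 'f'

Best match: offset=6, length=3 (matching 'fff' starting at position 1)
LZ77 triple: (6, 3, 'f')


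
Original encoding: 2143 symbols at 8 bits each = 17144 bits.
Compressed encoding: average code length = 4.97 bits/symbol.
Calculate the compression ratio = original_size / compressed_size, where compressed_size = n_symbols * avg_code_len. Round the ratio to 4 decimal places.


original_size = n_symbols * orig_bits = 2143 * 8 = 17144 bits
compressed_size = n_symbols * avg_code_len = 2143 * 4.97 = 10650.71 bits
ratio = original_size / compressed_size = 17144 / 10650.71 = 1.6097

Compression ratio = 1.6097


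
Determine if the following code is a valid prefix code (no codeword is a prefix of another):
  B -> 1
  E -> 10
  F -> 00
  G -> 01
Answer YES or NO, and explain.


Checking each pair (does one codeword prefix another?):
  B='1' vs E='10': prefix -- VIOLATION

NO -- this is NOT a valid prefix code. B (1) is a prefix of E (10).


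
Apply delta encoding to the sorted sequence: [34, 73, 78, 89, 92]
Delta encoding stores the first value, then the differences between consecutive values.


First value: 34
Deltas:
  73 - 34 = 39
  78 - 73 = 5
  89 - 78 = 11
  92 - 89 = 3


Delta encoded: [34, 39, 5, 11, 3]


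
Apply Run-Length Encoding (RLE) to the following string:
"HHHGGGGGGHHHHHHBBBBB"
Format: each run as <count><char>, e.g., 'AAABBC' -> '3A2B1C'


Scanning runs left to right:
  i=0: run of 'H' x 3 -> '3H'
  i=3: run of 'G' x 6 -> '6G'
  i=9: run of 'H' x 6 -> '6H'
  i=15: run of 'B' x 5 -> '5B'

RLE = 3H6G6H5B


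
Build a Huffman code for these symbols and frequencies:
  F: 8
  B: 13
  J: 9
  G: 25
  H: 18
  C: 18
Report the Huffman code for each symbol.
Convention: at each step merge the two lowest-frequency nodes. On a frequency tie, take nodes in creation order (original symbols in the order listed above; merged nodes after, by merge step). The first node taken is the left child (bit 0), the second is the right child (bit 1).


Huffman tree construction:
Step 1: Merge F(8) + J(9) = 17
Step 2: Merge B(13) + (F+J)(17) = 30
Step 3: Merge H(18) + C(18) = 36
Step 4: Merge G(25) + (B+(F+J))(30) = 55
Step 5: Merge (H+C)(36) + (G+(B+(F+J)))(55) = 91
Read each symbol's code off the tree from the root (left child = 0, right child = 1).

Codes:
  F: 1110 (length 4)
  B: 110 (length 3)
  J: 1111 (length 4)
  G: 10 (length 2)
  H: 00 (length 2)
  C: 01 (length 2)
Average code length: 229/91 = 2.5165 bits/symbol


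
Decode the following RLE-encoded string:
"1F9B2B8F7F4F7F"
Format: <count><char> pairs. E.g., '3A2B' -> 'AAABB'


Expanding each <count><char> pair:
  1F -> 'F'
  9B -> 'BBBBBBBBB'
  2B -> 'BB'
  8F -> 'FFFFFFFF'
  7F -> 'FFFFFFF'
  4F -> 'FFFF'
  7F -> 'FFFFFFF'

Decoded = FBBBBBBBBBBBFFFFFFFFFFFFFFFFFFFFFFFFFF


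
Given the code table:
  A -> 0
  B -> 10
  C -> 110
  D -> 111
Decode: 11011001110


Decoding:
110 -> C
110 -> C
0 -> A
111 -> D
0 -> A


Result: CCADA


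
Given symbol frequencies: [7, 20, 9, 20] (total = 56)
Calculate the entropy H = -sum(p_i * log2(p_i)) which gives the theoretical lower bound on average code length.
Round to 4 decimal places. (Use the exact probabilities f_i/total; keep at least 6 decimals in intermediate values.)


Per-symbol terms -p_i * log2(p_i) with p_i = f_i/56:
  p = 7/56 = 0.125000: log2(p) = -3.000000, -p*log2(p) = 0.375000
  p = 20/56 = 0.357143: log2(p) = -1.485427, -p*log2(p) = 0.530510
  p = 9/56 = 0.160714: log2(p) = -2.637430, -p*log2(p) = 0.423873
  p = 20/56 = 0.357143: log2(p) = -1.485427, -p*log2(p) = 0.530510
H = 0.375000 + 0.530510 + 0.423873 + 0.530510 = 1.859893

H = 1.8599 bits/symbol


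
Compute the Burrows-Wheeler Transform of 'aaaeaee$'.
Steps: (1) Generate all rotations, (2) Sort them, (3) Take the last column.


Rotations (sorted):
  0: $aaaeaee -> last char: e
  1: aaaeaee$ -> last char: $
  2: aaeaee$a -> last char: a
  3: aeaee$aa -> last char: a
  4: aee$aaae -> last char: e
  5: e$aaaeae -> last char: e
  6: eaee$aaa -> last char: a
  7: ee$aaaea -> last char: a


BWT = e$aaeeaa


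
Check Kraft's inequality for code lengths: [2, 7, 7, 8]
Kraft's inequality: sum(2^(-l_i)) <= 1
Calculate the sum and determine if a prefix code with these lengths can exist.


Sum = 2^(-2) + 2^(-7) + 2^(-7) + 2^(-8)
    = 0.25 + 0.0078125 + 0.0078125 + 0.00390625
    = 69/256 = 0.26953125
Since 0.26953125 <= 1, Kraft's inequality IS satisfied.
A prefix code with these lengths CAN exist.

Kraft sum = 0.26953125. Satisfied.


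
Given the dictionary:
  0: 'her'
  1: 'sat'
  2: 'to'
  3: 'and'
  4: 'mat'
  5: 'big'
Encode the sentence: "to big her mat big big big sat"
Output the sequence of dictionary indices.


Look up each word in the dictionary:
  'to' -> 2
  'big' -> 5
  'her' -> 0
  'mat' -> 4
  'big' -> 5
  'big' -> 5
  'big' -> 5
  'sat' -> 1

Encoded: [2, 5, 0, 4, 5, 5, 5, 1]


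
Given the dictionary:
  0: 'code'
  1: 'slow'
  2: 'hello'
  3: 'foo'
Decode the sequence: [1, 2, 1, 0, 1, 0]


Look up each index in the dictionary:
  1 -> 'slow'
  2 -> 'hello'
  1 -> 'slow'
  0 -> 'code'
  1 -> 'slow'
  0 -> 'code'

Decoded: "slow hello slow code slow code"


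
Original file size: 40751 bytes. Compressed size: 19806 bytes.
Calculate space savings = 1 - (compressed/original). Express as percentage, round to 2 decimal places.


ratio = compressed/original = 19806/40751 = 0.486025
savings = 1 - ratio = 1 - 0.486025 = 0.513975
as a percentage: 0.513975 * 100 = 51.4%

Space savings = 1 - 19806/40751 = 51.4%


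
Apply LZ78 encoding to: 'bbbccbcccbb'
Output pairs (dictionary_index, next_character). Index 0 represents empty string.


LZ78 encoding steps:
Dictionary: {0: ''}
Step 1: w='' (idx 0), next='b' -> output (0, 'b'), add 'b' as idx 1
Step 2: w='b' (idx 1), next='b' -> output (1, 'b'), add 'bb' as idx 2
Step 3: w='' (idx 0), next='c' -> output (0, 'c'), add 'c' as idx 3
Step 4: w='c' (idx 3), next='b' -> output (3, 'b'), add 'cb' as idx 4
Step 5: w='c' (idx 3), next='c' -> output (3, 'c'), add 'cc' as idx 5
Step 6: w='cb' (idx 4), next='b' -> output (4, 'b'), add 'cbb' as idx 6


Encoded: [(0, 'b'), (1, 'b'), (0, 'c'), (3, 'b'), (3, 'c'), (4, 'b')]


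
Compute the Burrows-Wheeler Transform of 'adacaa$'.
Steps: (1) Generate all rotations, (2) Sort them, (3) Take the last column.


Rotations (sorted):
  0: $adacaa -> last char: a
  1: a$adaca -> last char: a
  2: aa$adac -> last char: c
  3: acaa$ad -> last char: d
  4: adacaa$ -> last char: $
  5: caa$ada -> last char: a
  6: dacaa$a -> last char: a


BWT = aacd$aa


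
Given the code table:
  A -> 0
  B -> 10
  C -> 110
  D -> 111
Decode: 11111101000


Decoding:
111 -> D
111 -> D
0 -> A
10 -> B
0 -> A
0 -> A


Result: DDABAA


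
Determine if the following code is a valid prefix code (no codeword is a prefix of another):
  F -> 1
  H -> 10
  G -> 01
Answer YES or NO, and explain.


Checking each pair (does one codeword prefix another?):
  F='1' vs H='10': prefix -- VIOLATION

NO -- this is NOT a valid prefix code. F (1) is a prefix of H (10).


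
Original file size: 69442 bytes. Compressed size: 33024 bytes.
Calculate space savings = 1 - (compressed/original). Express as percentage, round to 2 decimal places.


ratio = compressed/original = 33024/69442 = 0.475562
savings = 1 - ratio = 1 - 0.475562 = 0.524438
as a percentage: 0.524438 * 100 = 52.44%

Space savings = 1 - 33024/69442 = 52.44%


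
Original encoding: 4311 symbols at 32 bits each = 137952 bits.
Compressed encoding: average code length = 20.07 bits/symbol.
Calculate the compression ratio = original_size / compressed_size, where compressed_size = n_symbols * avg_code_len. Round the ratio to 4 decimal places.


original_size = n_symbols * orig_bits = 4311 * 32 = 137952 bits
compressed_size = n_symbols * avg_code_len = 4311 * 20.07 = 86521.77 bits
ratio = original_size / compressed_size = 137952 / 86521.77 = 1.5944

Compression ratio = 1.5944


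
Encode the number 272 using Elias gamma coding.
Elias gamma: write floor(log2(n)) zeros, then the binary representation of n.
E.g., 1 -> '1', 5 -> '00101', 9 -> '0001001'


num_bits = floor(log2(272)) + 1 = 9
leading_zeros = num_bits - 1 = 8
binary(272) = 100010000

Elias gamma(272) = '00000000' + '100010000' = 00000000100010000 (17 bits)


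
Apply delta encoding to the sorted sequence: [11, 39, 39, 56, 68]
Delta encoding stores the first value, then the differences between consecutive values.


First value: 11
Deltas:
  39 - 11 = 28
  39 - 39 = 0
  56 - 39 = 17
  68 - 56 = 12


Delta encoded: [11, 28, 0, 17, 12]


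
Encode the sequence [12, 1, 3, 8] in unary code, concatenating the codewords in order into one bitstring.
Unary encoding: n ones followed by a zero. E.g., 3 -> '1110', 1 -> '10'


Encode each number as n ones followed by a terminating 0:
  12 -> 1111111111110 (13 bits)
  1 -> 10 (2 bits)
  3 -> 1110 (4 bits)
  8 -> 111111110 (9 bits)
Total length = 13 + 2 + 4 + 9 = 28 bits.

Unary([12, 1, 3, 8]) = 1111111111110101110111111110 (28 bits)


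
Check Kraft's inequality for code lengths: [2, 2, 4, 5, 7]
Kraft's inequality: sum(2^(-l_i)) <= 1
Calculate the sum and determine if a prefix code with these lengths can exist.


Sum = 2^(-2) + 2^(-2) + 2^(-4) + 2^(-5) + 2^(-7)
    = 0.25 + 0.25 + 0.0625 + 0.03125 + 0.0078125
    = 77/128 = 0.6015625
Since 0.6015625 <= 1, Kraft's inequality IS satisfied.
A prefix code with these lengths CAN exist.

Kraft sum = 0.6015625. Satisfied.


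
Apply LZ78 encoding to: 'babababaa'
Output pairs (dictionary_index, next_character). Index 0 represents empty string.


LZ78 encoding steps:
Dictionary: {0: ''}
Step 1: w='' (idx 0), next='b' -> output (0, 'b'), add 'b' as idx 1
Step 2: w='' (idx 0), next='a' -> output (0, 'a'), add 'a' as idx 2
Step 3: w='b' (idx 1), next='a' -> output (1, 'a'), add 'ba' as idx 3
Step 4: w='ba' (idx 3), next='b' -> output (3, 'b'), add 'bab' as idx 4
Step 5: w='a' (idx 2), next='a' -> output (2, 'a'), add 'aa' as idx 5


Encoded: [(0, 'b'), (0, 'a'), (1, 'a'), (3, 'b'), (2, 'a')]


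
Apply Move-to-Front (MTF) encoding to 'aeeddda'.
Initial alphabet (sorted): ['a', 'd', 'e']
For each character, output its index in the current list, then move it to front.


MTF encoding:
'a': index 0 in ['a', 'd', 'e'] -> ['a', 'd', 'e']
'e': index 2 in ['a', 'd', 'e'] -> ['e', 'a', 'd']
'e': index 0 in ['e', 'a', 'd'] -> ['e', 'a', 'd']
'd': index 2 in ['e', 'a', 'd'] -> ['d', 'e', 'a']
'd': index 0 in ['d', 'e', 'a'] -> ['d', 'e', 'a']
'd': index 0 in ['d', 'e', 'a'] -> ['d', 'e', 'a']
'a': index 2 in ['d', 'e', 'a'] -> ['a', 'd', 'e']


Output: [0, 2, 0, 2, 0, 0, 2]


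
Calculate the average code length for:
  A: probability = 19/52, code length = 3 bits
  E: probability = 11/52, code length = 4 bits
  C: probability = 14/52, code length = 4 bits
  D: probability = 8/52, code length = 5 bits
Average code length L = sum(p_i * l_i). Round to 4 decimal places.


Weighted contributions p_i * l_i:
  A: (19/52) * 3 = 57/52
  E: (11/52) * 4 = 44/52
  C: (14/52) * 4 = 56/52
  D: (8/52) * 5 = 40/52
Sum = (57 + 44 + 56 + 40)/52 = 197/52

L = 197/52 = 3.7885 bits/symbol


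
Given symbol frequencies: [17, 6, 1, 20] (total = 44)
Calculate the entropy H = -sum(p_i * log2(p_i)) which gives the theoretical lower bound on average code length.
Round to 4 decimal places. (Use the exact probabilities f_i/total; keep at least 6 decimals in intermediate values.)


Per-symbol terms -p_i * log2(p_i) with p_i = f_i/44:
  p = 17/44 = 0.386364: log2(p) = -1.371969, -p*log2(p) = 0.530079
  p = 6/44 = 0.136364: log2(p) = -2.874469, -p*log2(p) = 0.391973
  p = 1/44 = 0.022727: log2(p) = -5.459432, -p*log2(p) = 0.124078
  p = 20/44 = 0.454545: log2(p) = -1.137504, -p*log2(p) = 0.517047
H = 0.530079 + 0.391973 + 0.124078 + 0.517047 = 1.563177

H = 1.5632 bits/symbol


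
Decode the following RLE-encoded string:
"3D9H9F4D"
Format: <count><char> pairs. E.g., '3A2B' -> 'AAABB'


Expanding each <count><char> pair:
  3D -> 'DDD'
  9H -> 'HHHHHHHHH'
  9F -> 'FFFFFFFFF'
  4D -> 'DDDD'

Decoded = DDDHHHHHHHHHFFFFFFFFFDDDD


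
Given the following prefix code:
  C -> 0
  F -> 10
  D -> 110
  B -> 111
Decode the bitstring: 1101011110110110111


Decoding step by step:
Bits 110 -> D
Bits 10 -> F
Bits 111 -> B
Bits 10 -> F
Bits 110 -> D
Bits 110 -> D
Bits 111 -> B


Decoded message: DFBFDDB


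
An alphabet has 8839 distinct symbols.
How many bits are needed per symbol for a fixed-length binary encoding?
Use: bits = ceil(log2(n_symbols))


log2(8839) = 13.1097
Bracket: 2^13 = 8192 < 8839 <= 2^14 = 16384
So ceil(log2(8839)) = 14

bits = ceil(log2(8839)) = ceil(13.1097) = 14 bits


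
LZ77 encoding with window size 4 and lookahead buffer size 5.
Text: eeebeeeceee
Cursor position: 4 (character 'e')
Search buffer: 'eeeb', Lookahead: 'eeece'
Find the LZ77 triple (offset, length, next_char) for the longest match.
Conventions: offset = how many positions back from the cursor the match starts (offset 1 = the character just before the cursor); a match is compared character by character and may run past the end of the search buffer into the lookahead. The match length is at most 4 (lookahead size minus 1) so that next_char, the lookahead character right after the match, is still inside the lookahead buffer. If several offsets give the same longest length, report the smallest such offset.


Try each offset into the search buffer:
  offset=1 (pos 3, char 'b'): match length 0
  offset=2 (pos 2, char 'e'): match length 1
  offset=3 (pos 1, char 'e'): match length 2
  offset=4 (pos 0, char 'e'): match length 3
Longest match has length 3 at offset 4.
next_char = character at position 4 + 3 = 7 -> 'c'

Best match: offset=4, length=3 (matching 'eee' starting at position 0)
LZ77 triple: (4, 3, 'c')


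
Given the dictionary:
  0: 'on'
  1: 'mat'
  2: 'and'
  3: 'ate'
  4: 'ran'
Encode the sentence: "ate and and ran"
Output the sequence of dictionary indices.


Look up each word in the dictionary:
  'ate' -> 3
  'and' -> 2
  'and' -> 2
  'ran' -> 4

Encoded: [3, 2, 2, 4]


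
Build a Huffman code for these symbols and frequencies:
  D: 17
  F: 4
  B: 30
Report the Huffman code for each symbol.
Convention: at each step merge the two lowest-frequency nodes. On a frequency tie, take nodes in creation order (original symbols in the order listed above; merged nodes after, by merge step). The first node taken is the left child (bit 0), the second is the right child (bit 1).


Huffman tree construction:
Step 1: Merge F(4) + D(17) = 21
Step 2: Merge (F+D)(21) + B(30) = 51
Read each symbol's code off the tree from the root (left child = 0, right child = 1).

Codes:
  D: 01 (length 2)
  F: 00 (length 2)
  B: 1 (length 1)
Average code length: 72/51 = 1.4118 bits/symbol


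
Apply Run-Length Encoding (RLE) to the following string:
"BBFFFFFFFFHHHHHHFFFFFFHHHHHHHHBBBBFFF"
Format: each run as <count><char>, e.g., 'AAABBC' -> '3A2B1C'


Scanning runs left to right:
  i=0: run of 'B' x 2 -> '2B'
  i=2: run of 'F' x 8 -> '8F'
  i=10: run of 'H' x 6 -> '6H'
  i=16: run of 'F' x 6 -> '6F'
  i=22: run of 'H' x 8 -> '8H'
  i=30: run of 'B' x 4 -> '4B'
  i=34: run of 'F' x 3 -> '3F'

RLE = 2B8F6H6F8H4B3F


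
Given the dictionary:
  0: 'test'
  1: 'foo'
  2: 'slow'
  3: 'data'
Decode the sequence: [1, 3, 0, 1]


Look up each index in the dictionary:
  1 -> 'foo'
  3 -> 'data'
  0 -> 'test'
  1 -> 'foo'

Decoded: "foo data test foo"


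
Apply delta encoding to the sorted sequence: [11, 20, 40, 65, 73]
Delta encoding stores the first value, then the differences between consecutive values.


First value: 11
Deltas:
  20 - 11 = 9
  40 - 20 = 20
  65 - 40 = 25
  73 - 65 = 8


Delta encoded: [11, 9, 20, 25, 8]


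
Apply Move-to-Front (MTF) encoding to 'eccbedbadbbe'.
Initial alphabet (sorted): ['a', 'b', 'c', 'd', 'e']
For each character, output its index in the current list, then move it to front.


MTF encoding:
'e': index 4 in ['a', 'b', 'c', 'd', 'e'] -> ['e', 'a', 'b', 'c', 'd']
'c': index 3 in ['e', 'a', 'b', 'c', 'd'] -> ['c', 'e', 'a', 'b', 'd']
'c': index 0 in ['c', 'e', 'a', 'b', 'd'] -> ['c', 'e', 'a', 'b', 'd']
'b': index 3 in ['c', 'e', 'a', 'b', 'd'] -> ['b', 'c', 'e', 'a', 'd']
'e': index 2 in ['b', 'c', 'e', 'a', 'd'] -> ['e', 'b', 'c', 'a', 'd']
'd': index 4 in ['e', 'b', 'c', 'a', 'd'] -> ['d', 'e', 'b', 'c', 'a']
'b': index 2 in ['d', 'e', 'b', 'c', 'a'] -> ['b', 'd', 'e', 'c', 'a']
'a': index 4 in ['b', 'd', 'e', 'c', 'a'] -> ['a', 'b', 'd', 'e', 'c']
'd': index 2 in ['a', 'b', 'd', 'e', 'c'] -> ['d', 'a', 'b', 'e', 'c']
'b': index 2 in ['d', 'a', 'b', 'e', 'c'] -> ['b', 'd', 'a', 'e', 'c']
'b': index 0 in ['b', 'd', 'a', 'e', 'c'] -> ['b', 'd', 'a', 'e', 'c']
'e': index 3 in ['b', 'd', 'a', 'e', 'c'] -> ['e', 'b', 'd', 'a', 'c']


Output: [4, 3, 0, 3, 2, 4, 2, 4, 2, 2, 0, 3]


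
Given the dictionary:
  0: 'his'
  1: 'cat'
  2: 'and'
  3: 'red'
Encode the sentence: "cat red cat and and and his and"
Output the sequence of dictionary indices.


Look up each word in the dictionary:
  'cat' -> 1
  'red' -> 3
  'cat' -> 1
  'and' -> 2
  'and' -> 2
  'and' -> 2
  'his' -> 0
  'and' -> 2

Encoded: [1, 3, 1, 2, 2, 2, 0, 2]


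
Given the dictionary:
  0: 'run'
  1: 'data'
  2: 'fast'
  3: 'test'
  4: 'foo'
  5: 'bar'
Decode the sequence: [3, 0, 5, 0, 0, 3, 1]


Look up each index in the dictionary:
  3 -> 'test'
  0 -> 'run'
  5 -> 'bar'
  0 -> 'run'
  0 -> 'run'
  3 -> 'test'
  1 -> 'data'

Decoded: "test run bar run run test data"


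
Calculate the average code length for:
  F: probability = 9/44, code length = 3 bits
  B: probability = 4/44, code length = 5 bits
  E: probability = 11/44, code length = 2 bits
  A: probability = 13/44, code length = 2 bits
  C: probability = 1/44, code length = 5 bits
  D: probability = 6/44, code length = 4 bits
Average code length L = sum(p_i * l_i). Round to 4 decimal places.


Weighted contributions p_i * l_i:
  F: (9/44) * 3 = 27/44
  B: (4/44) * 5 = 20/44
  E: (11/44) * 2 = 22/44
  A: (13/44) * 2 = 26/44
  C: (1/44) * 5 = 5/44
  D: (6/44) * 4 = 24/44
Sum = (27 + 20 + 22 + 26 + 5 + 24)/44 = 124/44

L = 124/44 = 2.8182 bits/symbol


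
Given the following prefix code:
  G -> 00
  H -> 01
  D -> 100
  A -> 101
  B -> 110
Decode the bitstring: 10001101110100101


Decoding step by step:
Bits 100 -> D
Bits 01 -> H
Bits 101 -> A
Bits 110 -> B
Bits 100 -> D
Bits 101 -> A


Decoded message: DHABDA


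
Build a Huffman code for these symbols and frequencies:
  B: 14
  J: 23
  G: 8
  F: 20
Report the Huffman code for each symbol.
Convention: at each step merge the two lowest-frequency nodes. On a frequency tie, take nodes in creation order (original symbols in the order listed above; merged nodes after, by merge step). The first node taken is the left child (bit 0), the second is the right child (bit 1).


Huffman tree construction:
Step 1: Merge G(8) + B(14) = 22
Step 2: Merge F(20) + (G+B)(22) = 42
Step 3: Merge J(23) + (F+(G+B))(42) = 65
Read each symbol's code off the tree from the root (left child = 0, right child = 1).

Codes:
  B: 111 (length 3)
  J: 0 (length 1)
  G: 110 (length 3)
  F: 10 (length 2)
Average code length: 129/65 = 1.9846 bits/symbol


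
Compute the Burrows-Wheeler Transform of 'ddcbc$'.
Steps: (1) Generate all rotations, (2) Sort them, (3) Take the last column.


Rotations (sorted):
  0: $ddcbc -> last char: c
  1: bc$ddc -> last char: c
  2: c$ddcb -> last char: b
  3: cbc$dd -> last char: d
  4: dcbc$d -> last char: d
  5: ddcbc$ -> last char: $


BWT = ccbdd$


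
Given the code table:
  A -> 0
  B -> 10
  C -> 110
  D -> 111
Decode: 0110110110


Decoding:
0 -> A
110 -> C
110 -> C
110 -> C


Result: ACCC


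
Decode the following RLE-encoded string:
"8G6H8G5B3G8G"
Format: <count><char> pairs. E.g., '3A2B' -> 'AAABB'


Expanding each <count><char> pair:
  8G -> 'GGGGGGGG'
  6H -> 'HHHHHH'
  8G -> 'GGGGGGGG'
  5B -> 'BBBBB'
  3G -> 'GGG'
  8G -> 'GGGGGGGG'

Decoded = GGGGGGGGHHHHHHGGGGGGGGBBBBBGGGGGGGGGGG


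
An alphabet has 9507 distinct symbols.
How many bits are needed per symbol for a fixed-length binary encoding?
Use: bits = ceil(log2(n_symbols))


log2(9507) = 13.2148
Bracket: 2^13 = 8192 < 9507 <= 2^14 = 16384
So ceil(log2(9507)) = 14

bits = ceil(log2(9507)) = ceil(13.2148) = 14 bits


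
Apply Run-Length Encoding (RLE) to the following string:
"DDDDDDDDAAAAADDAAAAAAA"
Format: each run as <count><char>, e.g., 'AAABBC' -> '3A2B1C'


Scanning runs left to right:
  i=0: run of 'D' x 8 -> '8D'
  i=8: run of 'A' x 5 -> '5A'
  i=13: run of 'D' x 2 -> '2D'
  i=15: run of 'A' x 7 -> '7A'

RLE = 8D5A2D7A


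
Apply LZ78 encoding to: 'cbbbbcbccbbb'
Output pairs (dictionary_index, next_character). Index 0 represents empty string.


LZ78 encoding steps:
Dictionary: {0: ''}
Step 1: w='' (idx 0), next='c' -> output (0, 'c'), add 'c' as idx 1
Step 2: w='' (idx 0), next='b' -> output (0, 'b'), add 'b' as idx 2
Step 3: w='b' (idx 2), next='b' -> output (2, 'b'), add 'bb' as idx 3
Step 4: w='b' (idx 2), next='c' -> output (2, 'c'), add 'bc' as idx 4
Step 5: w='bc' (idx 4), next='c' -> output (4, 'c'), add 'bcc' as idx 5
Step 6: w='bb' (idx 3), next='b' -> output (3, 'b'), add 'bbb' as idx 6


Encoded: [(0, 'c'), (0, 'b'), (2, 'b'), (2, 'c'), (4, 'c'), (3, 'b')]


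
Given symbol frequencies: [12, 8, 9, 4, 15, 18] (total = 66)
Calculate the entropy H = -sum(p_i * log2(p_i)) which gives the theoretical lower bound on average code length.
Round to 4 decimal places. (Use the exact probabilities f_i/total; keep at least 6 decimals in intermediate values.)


Per-symbol terms -p_i * log2(p_i) with p_i = f_i/66:
  p = 12/66 = 0.181818: log2(p) = -2.459432, -p*log2(p) = 0.447169
  p = 8/66 = 0.121212: log2(p) = -3.044394, -p*log2(p) = 0.369017
  p = 9/66 = 0.136364: log2(p) = -2.874469, -p*log2(p) = 0.391973
  p = 4/66 = 0.060606: log2(p) = -4.044394, -p*log2(p) = 0.245115
  p = 15/66 = 0.227273: log2(p) = -2.137504, -p*log2(p) = 0.485796
  p = 18/66 = 0.272727: log2(p) = -1.874469, -p*log2(p) = 0.511219
H = 0.447169 + 0.369017 + 0.391973 + 0.245115 + 0.485796 + 0.511219 = 2.450289

H = 2.4503 bits/symbol


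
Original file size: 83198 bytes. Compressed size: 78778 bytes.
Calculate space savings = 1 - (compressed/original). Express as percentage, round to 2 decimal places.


ratio = compressed/original = 78778/83198 = 0.946874
savings = 1 - ratio = 1 - 0.946874 = 0.053126
as a percentage: 0.053126 * 100 = 5.31%

Space savings = 1 - 78778/83198 = 5.31%


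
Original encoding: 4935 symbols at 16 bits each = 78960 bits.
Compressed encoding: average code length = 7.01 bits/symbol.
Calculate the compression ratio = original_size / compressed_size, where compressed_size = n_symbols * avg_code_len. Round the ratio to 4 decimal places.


original_size = n_symbols * orig_bits = 4935 * 16 = 78960 bits
compressed_size = n_symbols * avg_code_len = 4935 * 7.01 = 34594.35 bits
ratio = original_size / compressed_size = 78960 / 34594.35 = 2.2825

Compression ratio = 2.2825


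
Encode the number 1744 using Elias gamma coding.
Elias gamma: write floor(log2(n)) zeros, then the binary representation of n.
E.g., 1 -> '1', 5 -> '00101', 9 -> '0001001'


num_bits = floor(log2(1744)) + 1 = 11
leading_zeros = num_bits - 1 = 10
binary(1744) = 11011010000

Elias gamma(1744) = '0000000000' + '11011010000' = 000000000011011010000 (21 bits)


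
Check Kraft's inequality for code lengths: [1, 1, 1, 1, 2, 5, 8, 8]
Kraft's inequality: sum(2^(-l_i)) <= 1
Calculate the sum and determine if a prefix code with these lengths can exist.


Sum = 2^(-1) + 2^(-1) + 2^(-1) + 2^(-1) + 2^(-2) + 2^(-5) + 2^(-8) + 2^(-8)
    = 0.5 + 0.5 + 0.5 + 0.5 + 0.25 + 0.03125 + 0.00390625 + 0.00390625
    = 586/256 = 2.2890625
Since 2.2890625 > 1, Kraft's inequality is NOT satisfied.
A prefix code with these lengths CANNOT exist.

Kraft sum = 2.2890625. Not satisfied.


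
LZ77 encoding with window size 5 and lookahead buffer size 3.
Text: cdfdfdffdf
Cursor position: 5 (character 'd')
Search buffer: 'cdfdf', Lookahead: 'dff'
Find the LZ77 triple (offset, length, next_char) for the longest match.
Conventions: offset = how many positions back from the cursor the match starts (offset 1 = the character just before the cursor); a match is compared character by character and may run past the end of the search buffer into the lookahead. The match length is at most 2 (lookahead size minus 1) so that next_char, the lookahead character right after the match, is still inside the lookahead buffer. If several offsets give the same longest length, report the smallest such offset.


Try each offset into the search buffer:
  offset=1 (pos 4, char 'f'): match length 0
  offset=2 (pos 3, char 'd'): match length 2
  offset=3 (pos 2, char 'f'): match length 0
  offset=4 (pos 1, char 'd'): match length 2
  offset=5 (pos 0, char 'c'): match length 0
Longest match has length 2, found at offsets 2, 4; take the smallest, offset 2.
next_char = character at position 5 + 2 = 7 -> 'f'

Best match: offset=2, length=2 (matching 'df' starting at position 3)
LZ77 triple: (2, 2, 'f')


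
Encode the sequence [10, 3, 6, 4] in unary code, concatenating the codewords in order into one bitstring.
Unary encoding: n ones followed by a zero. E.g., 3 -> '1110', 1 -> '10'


Encode each number as n ones followed by a terminating 0:
  10 -> 11111111110 (11 bits)
  3 -> 1110 (4 bits)
  6 -> 1111110 (7 bits)
  4 -> 11110 (5 bits)
Total length = 11 + 4 + 7 + 5 = 27 bits.

Unary([10, 3, 6, 4]) = 111111111101110111111011110 (27 bits)


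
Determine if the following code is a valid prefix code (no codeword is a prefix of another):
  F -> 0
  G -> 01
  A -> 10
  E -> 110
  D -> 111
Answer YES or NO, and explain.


Checking each pair (does one codeword prefix another?):
  F='0' vs G='01': prefix -- VIOLATION

NO -- this is NOT a valid prefix code. F (0) is a prefix of G (01).


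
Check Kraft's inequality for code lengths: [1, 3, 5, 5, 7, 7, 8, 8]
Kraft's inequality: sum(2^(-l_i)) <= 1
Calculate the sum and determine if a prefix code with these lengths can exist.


Sum = 2^(-1) + 2^(-3) + 2^(-5) + 2^(-5) + 2^(-7) + 2^(-7) + 2^(-8) + 2^(-8)
    = 0.5 + 0.125 + 0.03125 + 0.03125 + 0.0078125 + 0.0078125 + 0.00390625 + 0.00390625
    = 182/256 = 0.7109375
Since 0.7109375 <= 1, Kraft's inequality IS satisfied.
A prefix code with these lengths CAN exist.

Kraft sum = 0.7109375. Satisfied.
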